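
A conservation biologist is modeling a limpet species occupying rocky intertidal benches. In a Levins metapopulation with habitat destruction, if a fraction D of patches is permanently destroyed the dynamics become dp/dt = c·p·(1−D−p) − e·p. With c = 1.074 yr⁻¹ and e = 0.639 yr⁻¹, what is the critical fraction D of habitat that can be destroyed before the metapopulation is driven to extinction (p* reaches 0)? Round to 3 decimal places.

The nontrivial equilibrium is p* = (1−D) − e/c; extinction occurs when this hits zero.
So D_crit = 1 − e/c = 1 − 0.639/1.074 = 1 − 0.5950 = 0.4050.
This equals the undisturbed p*, a classic result of Lande's extension.

0.405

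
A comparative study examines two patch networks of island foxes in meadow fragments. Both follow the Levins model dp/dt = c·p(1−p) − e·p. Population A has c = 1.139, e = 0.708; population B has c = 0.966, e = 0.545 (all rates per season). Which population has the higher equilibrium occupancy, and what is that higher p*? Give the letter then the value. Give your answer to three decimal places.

A: p*_A = 1 − 0.708/1.139 = 0.3784.
B: p*_B = 1 − 0.545/0.966 = 0.4358.
B is higher at 0.4358.

B, 0.436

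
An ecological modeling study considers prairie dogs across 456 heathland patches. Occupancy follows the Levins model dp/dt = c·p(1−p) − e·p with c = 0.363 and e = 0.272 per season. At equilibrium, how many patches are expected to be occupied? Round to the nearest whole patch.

p* = 1 − e/c = 1 − 0.272/0.363 = 0.2507.
Expected occupied patches = N × p* = 456 × 0.2507 = 114.31 ≈ 114.

114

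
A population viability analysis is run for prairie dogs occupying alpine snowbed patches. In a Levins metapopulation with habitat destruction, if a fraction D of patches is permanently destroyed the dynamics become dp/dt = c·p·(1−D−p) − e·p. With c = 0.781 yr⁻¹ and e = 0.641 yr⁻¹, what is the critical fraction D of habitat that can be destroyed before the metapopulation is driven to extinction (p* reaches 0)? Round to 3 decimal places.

The nontrivial equilibrium is p* = (1−D) − e/c; extinction occurs when this hits zero.
So D_crit = 1 − e/c = 1 − 0.641/0.781 = 1 − 0.8207 = 0.1793.
This equals the undisturbed p*, a classic result of Lande's extension.

0.179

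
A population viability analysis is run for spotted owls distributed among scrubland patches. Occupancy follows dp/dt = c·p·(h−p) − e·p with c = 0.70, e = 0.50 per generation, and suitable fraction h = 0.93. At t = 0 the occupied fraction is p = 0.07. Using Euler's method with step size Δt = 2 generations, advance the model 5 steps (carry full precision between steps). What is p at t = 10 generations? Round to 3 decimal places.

0.148

Update rule: p ← p + [c·p·(h−p) − e·p]·Δt with Δt = 2.
  1  |  dp/dt·Δt = +0.014280  |  p_1 = 0.084280
  2  |  dp/dt·Δt = +0.015508  |  p_2 = 0.099788
  3  |  dp/dt·Δt = +0.016195  |  p_3 = 0.115983
  4  |  dp/dt·Δt = +0.016194  |  p_4 = 0.132177
  5  |  dp/dt·Δt = +0.015458  |  p_5 = 0.147636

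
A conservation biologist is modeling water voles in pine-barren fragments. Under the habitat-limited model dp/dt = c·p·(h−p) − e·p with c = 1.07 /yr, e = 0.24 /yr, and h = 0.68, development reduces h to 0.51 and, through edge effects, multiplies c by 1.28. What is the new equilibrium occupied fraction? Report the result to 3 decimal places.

0.335

Before: p* = h − e/c = 0.68 − 0.24/1.07 = 0.68 − 0.2243 = 0.4557.
After: c = 1.3696, e = 0.24, h = 0.51; p* = 0.51 − 0.24/1.3696 = 0.3348.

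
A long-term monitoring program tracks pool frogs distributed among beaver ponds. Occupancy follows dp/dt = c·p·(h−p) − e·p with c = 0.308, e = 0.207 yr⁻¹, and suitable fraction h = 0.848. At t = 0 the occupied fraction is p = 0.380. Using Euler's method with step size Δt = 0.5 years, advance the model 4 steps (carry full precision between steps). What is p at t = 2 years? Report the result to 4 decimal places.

Update rule: p ← p + [c·p·(h−p) − e·p]·Δt with Δt = 0.5.
p: 0.38000 → 0.36806  (Δp = -0.01194)
p: 0.36806 → 0.35717  (Δp = -0.01089)
p: 0.35717 → 0.34720  (Δp = -0.00997)
p: 0.34720 → 0.33804  (Δp = -0.00916)

0.3380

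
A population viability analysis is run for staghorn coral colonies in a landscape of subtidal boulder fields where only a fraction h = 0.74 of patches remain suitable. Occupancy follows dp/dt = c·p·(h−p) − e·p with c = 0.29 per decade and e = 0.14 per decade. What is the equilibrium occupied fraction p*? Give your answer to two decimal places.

Setting dp/dt = 0 and dividing by p* gives c·(h−p*) = e.
So p* = h − e/c = 0.74 − 0.14/0.29 = 0.74 − 0.4828 = 0.2572.

0.26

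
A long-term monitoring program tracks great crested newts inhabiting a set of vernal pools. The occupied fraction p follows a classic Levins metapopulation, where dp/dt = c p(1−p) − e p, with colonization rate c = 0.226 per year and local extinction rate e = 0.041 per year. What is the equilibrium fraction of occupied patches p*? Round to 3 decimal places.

Setting dp/dt = 0 and dividing through by p* gives c·(1−p*) = e.
So p* = 1 − e/c = 1 − 0.041/0.226 = 1 − 0.1814 = 0.8186.

0.819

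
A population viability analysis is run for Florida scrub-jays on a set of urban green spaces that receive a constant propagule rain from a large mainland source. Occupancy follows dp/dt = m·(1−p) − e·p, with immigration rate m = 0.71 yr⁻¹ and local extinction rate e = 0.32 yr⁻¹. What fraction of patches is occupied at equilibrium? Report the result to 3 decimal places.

At equilibrium the propagule rain into empty patches balances local extinction: m(1−p*) = e·p*.
p* = m/(m+e) = 0.71/(0.71+0.32) = 0.71/1.0300 = 0.6893.

0.689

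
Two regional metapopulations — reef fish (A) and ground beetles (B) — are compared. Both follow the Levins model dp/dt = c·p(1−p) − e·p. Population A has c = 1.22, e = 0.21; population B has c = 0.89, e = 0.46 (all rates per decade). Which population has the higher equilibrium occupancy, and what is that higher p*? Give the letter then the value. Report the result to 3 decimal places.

A: p*_A = 1 − 0.21/1.22 = 0.8279.
B: p*_B = 1 − 0.46/0.89 = 0.4831.
A is higher at 0.8279.

A, 0.828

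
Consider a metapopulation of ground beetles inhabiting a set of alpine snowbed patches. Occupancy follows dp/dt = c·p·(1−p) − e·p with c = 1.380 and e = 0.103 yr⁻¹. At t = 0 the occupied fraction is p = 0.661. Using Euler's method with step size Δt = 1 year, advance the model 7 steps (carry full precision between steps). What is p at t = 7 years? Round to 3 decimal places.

Update rule: p ← p + [c·p·(1−p) − e·p]·Δt with Δt = 1.
  1  |  dp/dt·Δt = +0.241146  |  p_1 = 0.902146
  2  |  dp/dt·Δt = +0.028903  |  p_2 = 0.931049
  3  |  dp/dt·Δt = -0.007307  |  p_3 = 0.923742
  4  |  dp/dt·Δt = +0.002065  |  p_4 = 0.925807
  5  |  dp/dt·Δt = -0.000569  |  p_5 = 0.925239
  6  |  dp/dt·Δt = +0.000158  |  p_6 = 0.925397
  7  |  dp/dt·Δt = -0.000044  |  p_7 = 0.925353

0.925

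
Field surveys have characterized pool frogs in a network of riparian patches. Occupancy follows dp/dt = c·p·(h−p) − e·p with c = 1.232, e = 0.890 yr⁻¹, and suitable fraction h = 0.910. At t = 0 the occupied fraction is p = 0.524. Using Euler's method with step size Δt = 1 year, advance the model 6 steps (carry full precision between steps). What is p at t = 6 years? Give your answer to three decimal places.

Update rule: p ← p + [c·p·(h−p) − e·p]·Δt with Δt = 1.
p: 0.52400 → 0.30683  (Δp = -0.21717)
p: 0.30683 → 0.26176  (Δp = -0.04507)
p: 0.26176 → 0.23784  (Δp = -0.02392)
p: 0.23784 → 0.22312  (Δp = -0.01472)
p: 0.22312 → 0.21336  (Δp = -0.00976)
p: 0.21336 → 0.20658  (Δp = -0.00677)

0.207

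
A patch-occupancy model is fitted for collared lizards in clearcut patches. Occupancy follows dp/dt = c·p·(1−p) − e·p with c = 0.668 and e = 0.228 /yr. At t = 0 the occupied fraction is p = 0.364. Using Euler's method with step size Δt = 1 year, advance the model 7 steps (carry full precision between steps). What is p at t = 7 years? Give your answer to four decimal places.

Update rule: p ← p + [c·p·(1−p) − e·p]·Δt with Δt = 1.
p: 0.36400 → 0.43565  (Δp = +0.07165)
p: 0.43565 → 0.50056  (Δp = +0.06491)
p: 0.50056 → 0.55343  (Δp = +0.05287)
p: 0.55343 → 0.59234  (Δp = +0.03891)
p: 0.59234 → 0.61859  (Δp = +0.02625)
p: 0.61859 → 0.63516  (Δp = +0.01657)
p: 0.63516 → 0.64514  (Δp = +0.00998)

0.6451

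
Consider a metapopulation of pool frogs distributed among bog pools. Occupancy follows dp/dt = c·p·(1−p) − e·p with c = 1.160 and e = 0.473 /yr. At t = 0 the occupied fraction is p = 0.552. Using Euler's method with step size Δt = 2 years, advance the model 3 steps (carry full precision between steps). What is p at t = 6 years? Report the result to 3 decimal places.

0.594

Update rule: p ← p + [c·p·(1−p) − e·p]·Δt with Δt = 2.
  1  |  dp/dt·Δt = +0.051535  |  p_1 = 0.603535
  2  |  dp/dt·Δt = -0.015813  |  p_2 = 0.587722
  3  |  dp/dt·Δt = +0.006163  |  p_3 = 0.593884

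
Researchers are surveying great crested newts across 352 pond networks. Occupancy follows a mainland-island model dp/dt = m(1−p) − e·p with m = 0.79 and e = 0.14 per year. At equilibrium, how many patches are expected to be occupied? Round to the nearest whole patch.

p* = m/(m+e) = 0.79/0.9300 = 0.8495.
Expected occupied patches = N × p* = 352 × 0.8495 = 299.01 ≈ 299.

299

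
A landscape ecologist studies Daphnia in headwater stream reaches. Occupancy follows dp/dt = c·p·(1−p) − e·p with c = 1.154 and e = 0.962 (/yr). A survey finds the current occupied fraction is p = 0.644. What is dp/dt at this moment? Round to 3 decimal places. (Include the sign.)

-0.355

Colonization term: c·p·(1−p) = 1.154×0.644×0.3560 = 0.26457.
Extinction term: e·p = 0.61953.
dp/dt = 0.26457 − 0.61953 = -0.35496.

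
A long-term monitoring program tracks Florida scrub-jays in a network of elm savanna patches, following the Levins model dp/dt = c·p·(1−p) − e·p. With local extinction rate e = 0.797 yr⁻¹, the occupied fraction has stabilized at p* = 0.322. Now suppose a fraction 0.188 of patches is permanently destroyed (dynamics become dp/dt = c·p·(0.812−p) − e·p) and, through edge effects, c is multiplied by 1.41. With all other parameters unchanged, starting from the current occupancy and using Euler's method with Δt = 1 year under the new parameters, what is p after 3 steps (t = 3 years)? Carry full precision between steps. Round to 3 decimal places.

0.330

Balance c(1−p*) = e gives c = e/(1 − 0.32200) = 0.797/0.67800 = 1.17552.
Starting from p₀ = 0.32200; update p ← p + (dp/dt)·Δt with the new parameters.
  1  |  dp/dt·Δt = +0.004883  |  p_1 = 0.326883
  2  |  dp/dt·Δt = +0.002311  |  p_2 = 0.329194
  3  |  dp/dt·Δt = +0.001067  |  p_3 = 0.330261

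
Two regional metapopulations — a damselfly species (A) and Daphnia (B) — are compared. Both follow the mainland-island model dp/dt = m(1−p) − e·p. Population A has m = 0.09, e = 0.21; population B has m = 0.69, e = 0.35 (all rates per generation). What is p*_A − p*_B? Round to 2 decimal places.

-0.36

A: p*_A = m/(m+e) = 0.09/0.3000 = 0.3000.
B: p*_B = 0.69/1.0400 = 0.6635.
p*_A − p*_B = 0.3000 − 0.6635 = -0.3635.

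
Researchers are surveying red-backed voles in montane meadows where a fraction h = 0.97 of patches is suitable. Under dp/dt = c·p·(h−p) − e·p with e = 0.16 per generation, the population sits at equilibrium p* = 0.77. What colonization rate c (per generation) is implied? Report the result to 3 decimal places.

0.800

At equilibrium c(h−p*) = e, so c = e/(h−p*).
c = 0.16/(0.97 − 0.77) = 0.16/0.2000 = 0.8000.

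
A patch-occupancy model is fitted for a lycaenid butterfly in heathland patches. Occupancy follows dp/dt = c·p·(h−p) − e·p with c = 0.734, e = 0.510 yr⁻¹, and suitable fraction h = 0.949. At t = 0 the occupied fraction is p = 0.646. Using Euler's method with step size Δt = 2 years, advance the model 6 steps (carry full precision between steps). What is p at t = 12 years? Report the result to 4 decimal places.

Update rule: p ← p + [c·p·(h−p) − e·p]·Δt with Δt = 2.
t = 2: p = 0.64600 + (-0.37158) = 0.27442
t = 4: p = 0.27442 + (-0.00816) = 0.26627
t = 6: p = 0.26627 + (-0.00473) = 0.26154
t = 8: p = 0.26154 + (-0.00283) = 0.25871
t = 10: p = 0.25871 + (-0.00172) = 0.25699
t = 12: p = 0.25699 + (-0.00106) = 0.25593

0.2559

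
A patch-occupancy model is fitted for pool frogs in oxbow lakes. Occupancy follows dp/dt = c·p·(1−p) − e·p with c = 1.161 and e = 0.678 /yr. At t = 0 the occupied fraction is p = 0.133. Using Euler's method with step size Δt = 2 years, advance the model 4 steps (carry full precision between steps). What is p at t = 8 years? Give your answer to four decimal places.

Update rule: p ← p + [c·p·(1−p) − e·p]·Δt with Δt = 2.
step 1: Δp = +0.08740, p = 0.22040
step 2: Δp = +0.10011, p = 0.32052
step 3: Δp = +0.07108, p = 0.39159
step 4: Δp = +0.02221, p = 0.41380

0.4138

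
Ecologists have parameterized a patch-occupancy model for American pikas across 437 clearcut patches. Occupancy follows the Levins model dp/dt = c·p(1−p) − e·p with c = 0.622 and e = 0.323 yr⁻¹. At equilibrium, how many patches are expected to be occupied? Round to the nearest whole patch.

p* = 1 − e/c = 1 − 0.323/0.622 = 0.4807.
Expected occupied patches = N × p* = 437 × 0.4807 = 210.07 ≈ 210.

210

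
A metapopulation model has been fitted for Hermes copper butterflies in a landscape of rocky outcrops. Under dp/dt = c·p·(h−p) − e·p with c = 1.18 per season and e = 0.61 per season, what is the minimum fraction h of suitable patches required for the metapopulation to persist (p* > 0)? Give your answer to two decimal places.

p* = h − e/c is positive only when h > e/c.
h_min = e/c = 0.61/1.18 = 0.5169.

0.52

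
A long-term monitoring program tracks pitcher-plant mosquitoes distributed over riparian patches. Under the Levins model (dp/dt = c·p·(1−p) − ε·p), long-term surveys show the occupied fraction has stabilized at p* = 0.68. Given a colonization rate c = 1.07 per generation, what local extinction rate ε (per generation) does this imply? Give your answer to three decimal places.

At equilibrium c(1−p*) = ε.
ε = 1.07 × (1 − 0.68) = 1.07 × 0.3200 = 0.3424.

0.342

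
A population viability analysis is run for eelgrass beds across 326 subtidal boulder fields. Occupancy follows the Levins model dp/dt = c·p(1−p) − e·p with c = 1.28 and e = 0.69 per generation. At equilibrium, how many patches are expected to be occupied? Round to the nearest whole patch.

150

p* = 1 − e/c = 1 − 0.69/1.28 = 0.4609.
Expected occupied patches = N × p* = 326 × 0.4609 = 150.27 ≈ 150.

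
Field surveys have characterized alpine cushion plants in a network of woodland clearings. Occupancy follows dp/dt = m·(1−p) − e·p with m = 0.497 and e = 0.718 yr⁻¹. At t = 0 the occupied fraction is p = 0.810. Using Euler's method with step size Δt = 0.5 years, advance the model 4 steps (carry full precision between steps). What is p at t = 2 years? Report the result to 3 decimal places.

Update rule: p ← p + [m·(1−p) − e·p]·Δt with Δt = 0.5.
step 1: Δp = -0.24358, p = 0.56643
step 2: Δp = -0.09560, p = 0.47082
step 3: Δp = -0.03752, p = 0.43330
step 4: Δp = -0.01473, p = 0.41857

0.419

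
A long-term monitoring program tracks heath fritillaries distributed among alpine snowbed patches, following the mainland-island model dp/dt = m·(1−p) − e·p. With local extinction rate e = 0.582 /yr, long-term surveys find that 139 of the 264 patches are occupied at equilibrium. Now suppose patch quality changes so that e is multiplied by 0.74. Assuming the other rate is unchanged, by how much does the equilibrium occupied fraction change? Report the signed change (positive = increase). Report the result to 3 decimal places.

0.074

Observed p* = 139/264 = 0.52652.
Balance m(1−p*) = e·p* gives m = e·p*/(1−p*) = 0.582×0.52652/0.47348 = 0.64720.
New p* = m/(m+e) = 0.64720/(0.64720+0.43068) = 0.60044.
Δp* = 0.60044 − 0.52652 = +0.07392.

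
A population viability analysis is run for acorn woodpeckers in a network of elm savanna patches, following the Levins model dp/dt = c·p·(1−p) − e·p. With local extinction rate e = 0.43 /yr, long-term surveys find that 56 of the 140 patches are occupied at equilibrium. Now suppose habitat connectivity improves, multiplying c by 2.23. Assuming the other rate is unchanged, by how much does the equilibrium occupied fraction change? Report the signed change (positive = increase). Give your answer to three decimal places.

0.331

Observed p* = 56/140 = 0.40000.
Balance c(1−p*) = e gives c = e/(1 − 0.40000) = 0.43/0.60000 = 0.71667.
New p* = 1 − e/c = 1 − 0.43000/1.59817 = 0.73094.
Δp* = 0.73094 − 0.40000 = +0.33094.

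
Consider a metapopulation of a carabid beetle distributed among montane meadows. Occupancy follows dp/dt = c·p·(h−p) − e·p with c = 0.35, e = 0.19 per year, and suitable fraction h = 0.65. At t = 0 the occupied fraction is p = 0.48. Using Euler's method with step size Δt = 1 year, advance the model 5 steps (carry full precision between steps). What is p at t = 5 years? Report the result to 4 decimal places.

0.2883

Update rule: p ← p + [c·p·(h−p) − e·p]·Δt with Δt = 1.
  1  |  dp/dt·Δt = -0.062640  |  p_1 = 0.417360
  2  |  dp/dt·Δt = -0.045315  |  p_2 = 0.372045
  3  |  dp/dt·Δt = -0.034494  |  p_3 = 0.337550
  4  |  dp/dt·Δt = -0.027221  |  p_4 = 0.310329
  5  |  dp/dt·Δt = -0.022069  |  p_5 = 0.288260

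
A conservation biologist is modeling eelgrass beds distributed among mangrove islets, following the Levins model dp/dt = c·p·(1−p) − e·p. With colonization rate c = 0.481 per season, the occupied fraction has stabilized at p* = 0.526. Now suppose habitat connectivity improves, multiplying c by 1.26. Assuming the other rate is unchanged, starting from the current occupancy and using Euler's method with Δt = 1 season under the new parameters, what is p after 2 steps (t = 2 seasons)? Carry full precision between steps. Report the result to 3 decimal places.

Balance c(1−p*) = e gives e = 0.481×(1 − 0.52600) = 0.22799.
Starting from p₀ = 0.52600; update p ← p + (dp/dt)·Δt with the new parameters.
t = 1: p = 0.52600 + (+0.03118) = 0.55718
t = 2: p = 0.55718 + (+0.02250) = 0.57968

0.580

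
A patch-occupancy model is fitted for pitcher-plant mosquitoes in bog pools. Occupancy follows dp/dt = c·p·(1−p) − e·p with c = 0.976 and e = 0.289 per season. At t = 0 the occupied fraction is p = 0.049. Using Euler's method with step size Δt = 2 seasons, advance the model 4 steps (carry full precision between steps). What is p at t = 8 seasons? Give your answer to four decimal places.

Update rule: p ← p + [c·p·(1−p) − e·p]·Δt with Δt = 2.
t = 2: p = 0.04900 + (+0.06264) = 0.11164
t = 4: p = 0.11164 + (+0.12906) = 0.24070
t = 6: p = 0.24070 + (+0.21763) = 0.45833
t = 8: p = 0.45833 + (+0.21969) = 0.67803

0.6780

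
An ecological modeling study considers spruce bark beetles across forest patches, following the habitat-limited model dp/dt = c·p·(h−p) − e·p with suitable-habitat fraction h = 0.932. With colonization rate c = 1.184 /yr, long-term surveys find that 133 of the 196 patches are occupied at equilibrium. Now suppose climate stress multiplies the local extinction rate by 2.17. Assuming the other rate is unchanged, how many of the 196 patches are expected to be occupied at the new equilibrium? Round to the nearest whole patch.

75

Observed p* = 133/196 = 0.67857.
Balance c(h−p*) = e gives e = 1.184×(0.932 − 0.67857) = 0.30006.
New p* = 0.932 − e/c = 0.932 − 0.65113/1.18400 = 0.38206.
Expected occupied = 196 × 0.38206 = 74.88 ≈ 75.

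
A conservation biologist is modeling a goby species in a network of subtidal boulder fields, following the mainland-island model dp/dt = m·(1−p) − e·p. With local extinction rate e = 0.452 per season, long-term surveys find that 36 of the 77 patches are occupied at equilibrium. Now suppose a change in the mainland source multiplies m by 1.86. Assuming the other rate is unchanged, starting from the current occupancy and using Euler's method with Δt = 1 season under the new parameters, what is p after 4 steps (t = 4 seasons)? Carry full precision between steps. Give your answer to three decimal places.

Observed p* = 36/77 = 0.46753.
Balance m(1−p*) = e·p* gives m = e·p*/(1−p*) = 0.452×0.46753/0.53247 = 0.39688.
Starting from p₀ = 0.46753; update p ← p + (dp/dt)·Δt with the new parameters.
p: 0.46753 → 0.64927  (Δp = +0.18174)
p: 0.64927 → 0.61471  (Δp = -0.03457)
p: 0.61471 → 0.62128  (Δp = +0.00657)
p: 0.62128 → 0.62003  (Δp = -0.00125)

0.620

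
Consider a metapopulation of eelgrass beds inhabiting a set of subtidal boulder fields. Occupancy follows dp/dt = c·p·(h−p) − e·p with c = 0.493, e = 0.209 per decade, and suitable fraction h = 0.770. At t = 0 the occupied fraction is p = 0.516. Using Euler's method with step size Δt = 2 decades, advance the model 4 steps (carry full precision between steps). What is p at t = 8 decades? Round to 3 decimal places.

Update rule: p ← p + [c·p·(h−p) − e·p]·Δt with Δt = 2.
step 1: Δp = -0.08646, p = 0.42954
step 2: Δp = -0.03535, p = 0.39419
step 3: Δp = -0.01870, p = 0.37548
step 4: Δp = -0.01089, p = 0.36459

0.365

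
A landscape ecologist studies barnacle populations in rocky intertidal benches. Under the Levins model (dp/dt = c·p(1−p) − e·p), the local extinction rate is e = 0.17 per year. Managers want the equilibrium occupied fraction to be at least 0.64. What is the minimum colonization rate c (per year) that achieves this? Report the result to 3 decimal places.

0.472

p* = 1 − e/c ≥ 0.64 requires e/c ≤ 0.3600, i.e. c ≥ e/0.3600.
c_min = 0.17/0.3600 = 0.4722.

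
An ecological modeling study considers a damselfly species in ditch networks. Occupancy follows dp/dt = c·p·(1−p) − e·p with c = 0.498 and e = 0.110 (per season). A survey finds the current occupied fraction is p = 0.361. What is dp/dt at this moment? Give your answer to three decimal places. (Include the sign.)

Colonization term: c·p·(1−p) = 0.498×0.361×0.6390 = 0.11488.
Extinction term: e·p = 0.03971.
dp/dt = 0.11488 − 0.03971 = 0.07517.

0.075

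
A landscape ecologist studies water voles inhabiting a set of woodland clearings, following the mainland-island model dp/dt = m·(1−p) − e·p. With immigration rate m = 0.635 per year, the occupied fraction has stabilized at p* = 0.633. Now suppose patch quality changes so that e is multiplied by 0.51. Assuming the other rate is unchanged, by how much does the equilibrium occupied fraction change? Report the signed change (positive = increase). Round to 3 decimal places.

Balance m(1−p*) = e·p* gives e = m(1−p*)/p* = 0.635×0.36700/0.63300 = 0.36816.
New p* = m/(m+e) = 0.63500/(0.63500+0.18776) = 0.77179.
Δp* = 0.77179 − 0.63300 = +0.13879.

0.139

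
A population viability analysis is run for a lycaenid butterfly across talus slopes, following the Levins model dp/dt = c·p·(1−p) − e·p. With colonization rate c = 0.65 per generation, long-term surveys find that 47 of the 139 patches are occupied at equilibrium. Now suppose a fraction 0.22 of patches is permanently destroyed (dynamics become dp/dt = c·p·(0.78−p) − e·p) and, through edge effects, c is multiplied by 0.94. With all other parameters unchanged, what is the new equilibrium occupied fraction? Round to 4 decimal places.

Observed p* = 47/139 = 0.33813.
Balance c(1−p*) = e gives e = 0.65×(1 − 0.33813) = 0.43022.
New p* = 0.78 − e/c = 0.78 − 0.43022/0.61100 = 0.07588.

0.0759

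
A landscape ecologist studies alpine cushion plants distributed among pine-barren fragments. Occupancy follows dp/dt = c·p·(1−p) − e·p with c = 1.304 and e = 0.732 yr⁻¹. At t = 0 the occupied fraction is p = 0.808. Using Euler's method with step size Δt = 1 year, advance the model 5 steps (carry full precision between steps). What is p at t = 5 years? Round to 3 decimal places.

Update rule: p ← p + [c·p·(1−p) − e·p]·Δt with Δt = 1.
  1  |  dp/dt·Δt = -0.389159  |  p_1 = 0.418841
  2  |  dp/dt·Δt = +0.010819  |  p_2 = 0.429660
  3  |  dp/dt·Δt = +0.005037  |  p_3 = 0.434697
  4  |  dp/dt·Δt = +0.002241  |  p_4 = 0.436938
  5  |  dp/dt·Δt = +0.000976  |  p_5 = 0.437914

0.438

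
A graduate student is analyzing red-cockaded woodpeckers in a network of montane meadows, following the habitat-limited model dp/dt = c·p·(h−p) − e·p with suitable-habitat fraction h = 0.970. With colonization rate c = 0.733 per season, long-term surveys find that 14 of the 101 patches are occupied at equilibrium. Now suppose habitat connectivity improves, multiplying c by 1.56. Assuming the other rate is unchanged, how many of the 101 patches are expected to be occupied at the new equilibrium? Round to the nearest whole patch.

44

Observed p* = 14/101 = 0.13861.
Balance c(h−p*) = e gives e = 0.733×(0.97 − 0.13861) = 0.60941.
New p* = 0.97 − e/c = 0.97 − 0.60941/1.14348 = 0.43706.
Expected occupied = 101 × 0.43706 = 44.14 ≈ 44.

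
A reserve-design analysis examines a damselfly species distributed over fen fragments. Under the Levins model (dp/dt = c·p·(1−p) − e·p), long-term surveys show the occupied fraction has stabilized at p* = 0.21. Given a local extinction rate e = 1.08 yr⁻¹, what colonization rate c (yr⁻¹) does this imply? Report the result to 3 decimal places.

1.367

At equilibrium c(1−p*) = e, so c = e/(1−p*).
c = 1.08/(1 − 0.21) = 1.08/0.7900 = 1.3671.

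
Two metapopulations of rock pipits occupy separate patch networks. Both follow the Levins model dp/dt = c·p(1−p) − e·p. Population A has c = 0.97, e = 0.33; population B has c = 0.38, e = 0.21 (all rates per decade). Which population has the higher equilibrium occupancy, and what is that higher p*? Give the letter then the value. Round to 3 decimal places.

A: p*_A = 1 − 0.33/0.97 = 0.6598.
B: p*_B = 1 − 0.21/0.38 = 0.4474.
A is higher at 0.6598.

A, 0.660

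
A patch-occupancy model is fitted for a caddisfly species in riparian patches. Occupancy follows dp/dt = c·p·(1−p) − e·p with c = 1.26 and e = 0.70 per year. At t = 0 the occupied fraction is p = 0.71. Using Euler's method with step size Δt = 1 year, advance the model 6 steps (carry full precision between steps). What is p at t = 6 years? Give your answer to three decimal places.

0.445

Update rule: p ← p + [c·p·(1−p) − e·p]·Δt with Δt = 1.
step 1: Δp = -0.23757, p = 0.47243
step 2: Δp = -0.01666, p = 0.45577
step 3: Δp = -0.00651, p = 0.44927
step 4: Δp = -0.00273, p = 0.44654
step 5: Δp = -0.00118, p = 0.44536
step 6: Δp = -0.00051, p = 0.44485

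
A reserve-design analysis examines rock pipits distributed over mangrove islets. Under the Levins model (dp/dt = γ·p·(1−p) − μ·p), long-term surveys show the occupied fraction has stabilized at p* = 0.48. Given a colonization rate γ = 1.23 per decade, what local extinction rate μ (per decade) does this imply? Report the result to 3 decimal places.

0.640

At equilibrium γ(1−p*) = μ.
μ = 1.23 × (1 − 0.48) = 1.23 × 0.5200 = 0.6396.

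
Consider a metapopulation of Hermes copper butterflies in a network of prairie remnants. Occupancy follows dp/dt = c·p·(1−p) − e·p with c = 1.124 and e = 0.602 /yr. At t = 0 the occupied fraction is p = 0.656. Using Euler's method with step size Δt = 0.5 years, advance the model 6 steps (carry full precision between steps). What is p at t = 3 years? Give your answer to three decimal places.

Update rule: p ← p + [c·p·(1−p) − e·p]·Δt with Δt = 0.5.
  1  |  dp/dt·Δt = -0.070633  |  p_1 = 0.585367
  2  |  dp/dt·Δt = -0.039791  |  p_2 = 0.545576
  3  |  dp/dt·Δt = -0.024886  |  p_3 = 0.520690
  4  |  dp/dt·Δt = -0.016468  |  p_4 = 0.504222
  5  |  dp/dt·Δt = -0.011281  |  p_5 = 0.492941
  6  |  dp/dt·Δt = -0.007903  |  p_6 = 0.485038

0.485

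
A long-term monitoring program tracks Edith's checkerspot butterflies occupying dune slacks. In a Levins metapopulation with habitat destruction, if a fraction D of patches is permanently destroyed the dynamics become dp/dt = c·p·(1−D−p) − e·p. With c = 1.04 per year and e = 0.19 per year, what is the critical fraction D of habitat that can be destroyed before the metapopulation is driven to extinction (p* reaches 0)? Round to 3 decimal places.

0.817

The nontrivial equilibrium is p* = (1−D) − e/c; extinction occurs when this hits zero.
So D_crit = 1 − e/c = 1 − 0.19/1.04 = 1 − 0.1827 = 0.8173.
This equals the undisturbed p*, a classic result of Lande's extension.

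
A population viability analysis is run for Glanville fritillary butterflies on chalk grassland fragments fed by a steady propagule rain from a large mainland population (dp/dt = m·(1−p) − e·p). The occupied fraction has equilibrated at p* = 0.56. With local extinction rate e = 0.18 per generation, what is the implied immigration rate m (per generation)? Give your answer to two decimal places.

At equilibrium m(1−p*) = e·p*, so m = e·p*/(1−p*).
m = 0.18 × 0.56 / 0.4400 = 0.1008/0.4400 = 0.2291.

0.23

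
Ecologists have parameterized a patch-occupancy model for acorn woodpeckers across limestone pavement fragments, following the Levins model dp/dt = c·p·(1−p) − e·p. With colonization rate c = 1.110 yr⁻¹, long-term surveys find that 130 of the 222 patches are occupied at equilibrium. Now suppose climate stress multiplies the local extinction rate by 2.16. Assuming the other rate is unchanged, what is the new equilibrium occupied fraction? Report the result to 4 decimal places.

0.1049

Observed p* = 130/222 = 0.58559.
Balance c(1−p*) = e gives e = 1.110×(1 − 0.58559) = 0.46000.
New p* = 1 − e/c = 1 − 0.99360/1.11000 = 0.10486.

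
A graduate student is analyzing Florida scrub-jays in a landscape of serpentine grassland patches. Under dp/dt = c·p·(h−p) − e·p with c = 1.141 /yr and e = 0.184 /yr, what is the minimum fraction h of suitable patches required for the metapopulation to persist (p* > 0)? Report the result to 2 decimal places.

0.16

p* = h − e/c is positive only when h > e/c.
h_min = e/c = 0.184/1.141 = 0.1613.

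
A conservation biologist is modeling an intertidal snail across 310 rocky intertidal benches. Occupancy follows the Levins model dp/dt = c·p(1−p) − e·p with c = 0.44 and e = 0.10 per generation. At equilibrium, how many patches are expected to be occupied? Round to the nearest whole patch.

240

p* = 1 − e/c = 1 − 0.10/0.44 = 0.7727.
Expected occupied patches = N × p* = 310 × 0.7727 = 239.55 ≈ 240.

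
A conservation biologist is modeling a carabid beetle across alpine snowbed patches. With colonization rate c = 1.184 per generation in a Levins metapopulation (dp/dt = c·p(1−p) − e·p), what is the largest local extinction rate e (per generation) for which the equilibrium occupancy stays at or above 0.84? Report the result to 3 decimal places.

0.189

1 − e/c ≥ 0.84 ⇒ e ≤ c(1 − 0.84) = 1.184 × 0.1600.
e_max = 0.1894.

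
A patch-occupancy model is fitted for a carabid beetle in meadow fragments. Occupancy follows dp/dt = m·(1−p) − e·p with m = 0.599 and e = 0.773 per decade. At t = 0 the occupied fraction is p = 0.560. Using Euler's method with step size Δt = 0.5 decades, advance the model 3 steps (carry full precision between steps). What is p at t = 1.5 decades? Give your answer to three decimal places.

0.440

Update rule: p ← p + [m·(1−p) − e·p]·Δt with Δt = 0.5.
p: 0.56000 → 0.47534  (Δp = -0.08466)
p: 0.47534 → 0.44876  (Δp = -0.02658)
p: 0.44876 → 0.44041  (Δp = -0.00835)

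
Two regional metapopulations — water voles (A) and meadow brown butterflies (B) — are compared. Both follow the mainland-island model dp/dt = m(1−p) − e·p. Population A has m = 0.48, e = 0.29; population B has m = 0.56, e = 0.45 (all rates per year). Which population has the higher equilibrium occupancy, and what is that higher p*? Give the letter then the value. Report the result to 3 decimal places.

A, 0.623

A: p*_A = m/(m+e) = 0.48/0.7700 = 0.6234.
B: p*_B = 0.56/1.0100 = 0.5545.
A is higher at 0.6234.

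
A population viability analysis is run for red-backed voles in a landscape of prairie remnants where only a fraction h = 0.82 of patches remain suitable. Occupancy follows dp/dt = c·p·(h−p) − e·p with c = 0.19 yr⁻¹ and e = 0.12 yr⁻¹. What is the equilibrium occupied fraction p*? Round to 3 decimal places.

0.188

Setting dp/dt = 0 and dividing by p* gives c·(h−p*) = e.
So p* = h − e/c = 0.82 − 0.12/0.19 = 0.82 − 0.6316 = 0.1884.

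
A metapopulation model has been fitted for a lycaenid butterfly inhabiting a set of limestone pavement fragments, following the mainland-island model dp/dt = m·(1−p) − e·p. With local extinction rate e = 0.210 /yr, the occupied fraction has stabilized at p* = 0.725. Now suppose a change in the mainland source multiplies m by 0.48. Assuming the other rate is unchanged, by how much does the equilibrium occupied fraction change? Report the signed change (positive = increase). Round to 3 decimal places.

Balance m(1−p*) = e·p* gives m = e·p*/(1−p*) = 0.210×0.72500/0.27500 = 0.55364.
New p* = m/(m+e) = 0.26575/(0.26575+0.21000) = 0.55859.
Δp* = 0.55859 − 0.72500 = -0.16641.

-0.166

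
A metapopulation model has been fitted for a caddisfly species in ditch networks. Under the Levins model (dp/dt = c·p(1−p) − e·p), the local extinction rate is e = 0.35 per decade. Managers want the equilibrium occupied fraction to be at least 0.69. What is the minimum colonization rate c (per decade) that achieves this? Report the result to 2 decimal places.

1.13

p* = 1 − e/c ≥ 0.69 requires e/c ≤ 0.3100, i.e. c ≥ e/0.3100.
c_min = 0.35/0.3100 = 1.1290.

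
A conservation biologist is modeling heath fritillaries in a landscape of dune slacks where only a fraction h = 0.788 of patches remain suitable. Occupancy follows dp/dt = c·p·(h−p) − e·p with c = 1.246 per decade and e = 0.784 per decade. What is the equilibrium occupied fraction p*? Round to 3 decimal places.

0.159

Setting dp/dt = 0 and dividing by p* gives c·(h−p*) = e.
So p* = h − e/c = 0.788 − 0.784/1.246 = 0.788 − 0.6292 = 0.1588.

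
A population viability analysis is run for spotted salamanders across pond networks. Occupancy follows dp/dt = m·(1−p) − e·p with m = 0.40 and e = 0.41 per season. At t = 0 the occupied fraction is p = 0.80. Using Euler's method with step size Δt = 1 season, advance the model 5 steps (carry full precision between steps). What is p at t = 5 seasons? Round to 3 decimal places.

Update rule: p ← p + [m·(1−p) − e·p]·Δt with Δt = 1.
t = 1: p = 0.80000 + (-0.24800) = 0.55200
t = 2: p = 0.55200 + (-0.04712) = 0.50488
t = 3: p = 0.50488 + (-0.00895) = 0.49593
t = 4: p = 0.49593 + (-0.00170) = 0.49423
t = 5: p = 0.49423 + (-0.00032) = 0.49390

0.494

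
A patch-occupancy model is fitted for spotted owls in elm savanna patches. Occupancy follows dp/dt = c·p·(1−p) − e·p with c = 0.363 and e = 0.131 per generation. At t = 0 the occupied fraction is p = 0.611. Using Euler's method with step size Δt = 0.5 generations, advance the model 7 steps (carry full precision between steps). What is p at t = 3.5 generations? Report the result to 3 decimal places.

Update rule: p ← p + [c·p·(1−p) − e·p]·Δt with Δt = 0.5.
step 1: Δp = +0.00312, p = 0.61412
step 2: Δp = +0.00279, p = 0.61690
step 3: Δp = +0.00249, p = 0.61939
step 4: Δp = +0.00222, p = 0.62161
step 5: Δp = +0.00198, p = 0.62359
step 6: Δp = +0.00176, p = 0.62534
step 7: Δp = +0.00156, p = 0.62691

0.627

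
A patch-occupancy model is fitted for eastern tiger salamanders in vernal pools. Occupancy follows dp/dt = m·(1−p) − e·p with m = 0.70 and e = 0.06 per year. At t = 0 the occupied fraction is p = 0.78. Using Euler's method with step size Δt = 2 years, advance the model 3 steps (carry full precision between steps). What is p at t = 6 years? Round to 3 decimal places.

Update rule: p ← p + [m·(1−p) − e·p]·Δt with Δt = 2.
p: 0.78000 → 0.99440  (Δp = +0.21440)
p: 0.99440 → 0.88291  (Δp = -0.11149)
p: 0.88291 → 0.94089  (Δp = +0.05797)

0.941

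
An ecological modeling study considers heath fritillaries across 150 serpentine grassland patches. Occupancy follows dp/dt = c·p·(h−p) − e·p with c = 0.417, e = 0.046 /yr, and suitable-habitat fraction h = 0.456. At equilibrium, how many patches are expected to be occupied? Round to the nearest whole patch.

p* = h − e/c = 0.456 − 0.1103 = 0.3457.
Expected occupied patches = N × p* = 150 × 0.3457 = 51.85 ≈ 52.

52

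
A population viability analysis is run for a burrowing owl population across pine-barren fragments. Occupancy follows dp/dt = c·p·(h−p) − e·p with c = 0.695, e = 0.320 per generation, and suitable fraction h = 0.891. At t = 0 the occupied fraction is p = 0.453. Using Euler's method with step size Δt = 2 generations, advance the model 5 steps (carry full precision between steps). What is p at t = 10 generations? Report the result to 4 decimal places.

0.4308

Update rule: p ← p + [c·p·(h−p) − e·p]·Δt with Δt = 2.
  1  |  dp/dt·Δt = -0.014125  |  p_1 = 0.438875
  2  |  dp/dt·Δt = -0.005068  |  p_2 = 0.433808
  3  |  dp/dt·Δt = -0.001953  |  p_3 = 0.431854
  4  |  dp/dt·Δt = -0.000772  |  p_4 = 0.431082
  5  |  dp/dt·Δt = -0.000308  |  p_5 = 0.430774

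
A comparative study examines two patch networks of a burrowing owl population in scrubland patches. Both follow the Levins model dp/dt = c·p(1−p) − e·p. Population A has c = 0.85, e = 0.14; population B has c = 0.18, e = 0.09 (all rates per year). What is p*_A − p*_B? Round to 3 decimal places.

0.335

A: p*_A = 1 − 0.14/0.85 = 0.8353.
B: p*_B = 1 − 0.09/0.18 = 0.5000.
p*_A − p*_B = 0.8353 − 0.5000 = 0.3353.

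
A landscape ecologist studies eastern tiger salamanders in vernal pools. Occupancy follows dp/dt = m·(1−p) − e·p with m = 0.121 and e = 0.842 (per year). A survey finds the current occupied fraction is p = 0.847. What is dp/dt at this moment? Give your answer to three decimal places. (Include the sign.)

-0.695

Colonization term: m·(1−p) = 0.121×0.1530 = 0.01851.
Extinction term: e·p = 0.71317.
dp/dt = 0.01851 − 0.71317 = -0.69466.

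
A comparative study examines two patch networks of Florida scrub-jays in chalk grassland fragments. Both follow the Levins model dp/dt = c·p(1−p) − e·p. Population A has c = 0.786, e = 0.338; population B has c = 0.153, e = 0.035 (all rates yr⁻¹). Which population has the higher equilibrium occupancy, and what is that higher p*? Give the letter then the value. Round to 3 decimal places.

A: p*_A = 1 − 0.338/0.786 = 0.5700.
B: p*_B = 1 − 0.035/0.153 = 0.7712.
B is higher at 0.7712.

B, 0.771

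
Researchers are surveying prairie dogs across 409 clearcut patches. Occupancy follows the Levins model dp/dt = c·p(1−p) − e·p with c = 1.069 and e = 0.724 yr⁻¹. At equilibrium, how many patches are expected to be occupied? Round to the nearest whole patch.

132

p* = 1 − e/c = 1 − 0.724/1.069 = 0.3227.
Expected occupied patches = N × p* = 409 × 0.3227 = 132.00 ≈ 132.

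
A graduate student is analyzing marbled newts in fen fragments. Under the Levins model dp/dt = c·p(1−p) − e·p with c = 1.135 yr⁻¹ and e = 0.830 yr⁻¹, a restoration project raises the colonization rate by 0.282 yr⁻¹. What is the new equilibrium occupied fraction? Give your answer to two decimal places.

0.41

Before: p* = 1 − 0.830/1.135 = 0.2687.
After the change, c = 1.417, e = 0.83, so p* = 1 − 0.83/1.417 = 0.4143.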